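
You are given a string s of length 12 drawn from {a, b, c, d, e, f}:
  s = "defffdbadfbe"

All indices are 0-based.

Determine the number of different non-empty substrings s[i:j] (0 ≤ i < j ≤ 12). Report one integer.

rank | idx | suffix
   0 |   7 | adfbe
   1 |   6 | badfbe
   2 |  10 | be
   3 |   5 | dbadfbe
   4 |   0 | defffdbadfbe
   5 |   8 | dfbe
   6 |  11 | e
   7 |   1 | efffdbadfbe
   8 |   9 | fbe
   9 |   4 | fdbadfbe
  10 |   3 | ffdbadfbe
  11 |   2 | fffdbadfbe

SA = [7, 6, 10, 5, 0, 8, 11, 1, 9, 4, 3, 2]
i: (SA[i-1],SA[i]) lcp shared
  1: (7,6) 0 ''
  2: (6,10) 1 'b'
  3: (10,5) 0 ''
  4: (5,0) 1 'd'
  5: (0,8) 1 'd'
  6: (8,11) 0 ''
  7: (11,1) 1 'e'
  8: (1,9) 0 ''
  9: (9,4) 1 'f'
  10: (4,3) 1 'f'
  11: (3,2) 2 'ff'

n(n+1)/2 = 12·13/2 = 78
Σ LCP = 0 + 0 + 1 + 0 + 1 + 1 + 0 + 1 + 0 + 1 + 1 + 2 = 8
distinct = 78 − 8 = 70

70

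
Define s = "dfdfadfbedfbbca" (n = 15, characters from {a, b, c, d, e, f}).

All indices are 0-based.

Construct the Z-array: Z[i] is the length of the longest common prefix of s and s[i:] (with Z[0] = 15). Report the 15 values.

Z[0]=15
i=1: fresh scan; Z[1]=0
i=2: fresh scan; Z[2]=2 scan→box=[2,4)
i=3: min(r-i=1, Z[1]=0)=0; Z[3]=0
i=4: fresh scan; Z[4]=0
i=5: fresh scan; Z[5]=2 scan→box=[5,7)
i=6: min(r-i=1, Z[1]=0)=0; Z[6]=0
i=7: fresh scan; Z[7]=0
i=8: fresh scan; Z[8]=0
i=9: fresh scan; Z[9]=2 scan→box=[9,11)
i=10: min(r-i=1, Z[1]=0)=0; Z[10]=0
i=11: fresh scan; Z[11]=0
i=12: fresh scan; Z[12]=0
i=13: fresh scan; Z[13]=0
i=14: fresh scan; Z[14]=0

[15, 0, 2, 0, 0, 2, 0, 0, 0, 2, 0, 0, 0, 0, 0]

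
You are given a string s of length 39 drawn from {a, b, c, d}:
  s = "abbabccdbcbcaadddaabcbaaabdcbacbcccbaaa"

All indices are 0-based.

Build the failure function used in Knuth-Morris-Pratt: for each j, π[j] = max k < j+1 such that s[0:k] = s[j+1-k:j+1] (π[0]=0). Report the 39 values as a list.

π[0] = 0
j=1 s[j]='b': π[1]=0 (border '')
j=2 s[j]='b': π[2]=0 (border '')
j=3 s[j]='a': π[3]=1 (border 'a')
j=4 s[j]='b': π[4]=2 (border 'ab')
j=5 s[j]='c': k: 2→0; π[5]=0 (border '')
j=6 s[j]='c': π[6]=0 (border '')
j=7 s[j]='d': π[7]=0 (border '')
j=8 s[j]='b': π[8]=0 (border '')
j=9 s[j]='c': π[9]=0 (border '')
j=10 s[j]='b': π[10]=0 (border '')
j=11 s[j]='c': π[11]=0 (border '')
j=12 s[j]='a': π[12]=1 (border 'a')
j=13 s[j]='a': k: 1→0; π[13]=1 (border 'a')
j=14 s[j]='d': k: 1→0; π[14]=0 (border '')
j=15 s[j]='d': π[15]=0 (border '')
j=16 s[j]='d': π[16]=0 (border '')
j=17 s[j]='a': π[17]=1 (border 'a')
j=18 s[j]='a': k: 1→0; π[18]=1 (border 'a')
j=19 s[j]='b': π[19]=2 (border 'ab')
j=20 s[j]='c': k: 2→0; π[20]=0 (border '')
j=21 s[j]='b': π[21]=0 (border '')
j=22 s[j]='a': π[22]=1 (border 'a')
j=23 s[j]='a': k: 1→0; π[23]=1 (border 'a')
j=24 s[j]='a': k: 1→0; π[24]=1 (border 'a')
j=25 s[j]='b': π[25]=2 (border 'ab')
j=26 s[j]='d': k: 2→0; π[26]=0 (border '')
j=27 s[j]='c': π[27]=0 (border '')
j=28 s[j]='b': π[28]=0 (border '')
j=29 s[j]='a': π[29]=1 (border 'a')
j=30 s[j]='c': k: 1→0; π[30]=0 (border '')
j=31 s[j]='b': π[31]=0 (border '')
j=32 s[j]='c': π[32]=0 (border '')
j=33 s[j]='c': π[33]=0 (border '')
j=34 s[j]='c': π[34]=0 (border '')
j=35 s[j]='b': π[35]=0 (border '')
j=36 s[j]='a': π[36]=1 (border 'a')
j=37 s[j]='a': k: 1→0; π[37]=1 (border 'a')
j=38 s[j]='a': k: 1→0; π[38]=1 (border 'a')

[0, 0, 0, 1, 2, 0, 0, 0, 0, 0, 0, 0, 1, 1, 0, 0, 0, 1, 1, 2, 0, 0, 1, 1, 1, 2, 0, 0, 0, 1, 0, 0, 0, 0, 0, 0, 1, 1, 1]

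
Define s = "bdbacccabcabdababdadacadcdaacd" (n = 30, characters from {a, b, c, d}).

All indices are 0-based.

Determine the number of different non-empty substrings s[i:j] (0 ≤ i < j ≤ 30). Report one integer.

rank→(start, suffix):
  0 → (26, 'aacd')
  1 → (13, 'ababdadacadcdaacd')
  2 → (7, 'abcabdababdadacadcdaacd')
  3 → (10, 'abdababdadacadcdaacd')
  4 → (15, 'abdadacadcdaacd')
  5 → (20, 'acadcdaacd')
  6 → (3, 'acccabcabdababdadacadcdaacd')
  7 → (27, 'acd')
  8 → (18, 'adacadcdaacd')
  9 → (22, 'adcdaacd')
  10 → (14, 'babdadacadcdaacd')
  11 → (2, 'bacccabcabdababdadacadcdaacd')
  12 → (8, 'bcabdababdadacadcdaacd')
  13 → (11, 'bdababdadacadcdaacd')
  14 → (16, 'bdadacadcdaacd')
  15 → (0, 'bdbacccabcabdababdadacadcdaacd')
  16 → (6, 'cabcabdababdadacadcdaacd')
  17 → (9, 'cabdababdadacadcdaacd')
  18 → (21, 'cadcdaacd')
  19 → (5, 'ccabcabdababdadacadcdaacd')
  20 → (4, 'cccabcabdababdadacadcdaacd')
  21 → (28, 'cd')
  22 → (24, 'cdaacd')
  23 → (29, 'd')
  24 → (25, 'daacd')
  25 → (12, 'dababdadacadcdaacd')
  26 → (19, 'dacadcdaacd')
  27 → (17, 'dadacadcdaacd')
  28 → (1, 'dbacccabcabdababdadacadcdaacd')
  29 → (23, 'dcdaacd')

SA = [26, 13, 7, 10, 15, 20, 3, 27, 18, 22, 14, 2, 8, 11, 16, 0, 6, 9, 21, 5, 4, 28, 24, 29, 25, 12, 19, 17, 1, 23]
i: (SA[i-1],SA[i]) lcp shared
  1: (26,13) 1 'a'
  2: (13,7) 2 'ab'
  3: (7,10) 2 'ab'
  4: (10,15) 4 'abda'
  5: (15,20) 1 'a'
  6: (20,3) 2 'ac'
  7: (3,27) 2 'ac'
  8: (27,18) 1 'a'
  9: (18,22) 2 'ad'
  10: (22,14) 0 ''
  11: (14,2) 2 'ba'
  12: (2,8) 1 'b'
  13: (8,11) 1 'b'
  14: (11,16) 3 'bda'
  15: (16,0) 2 'bd'
  16: (0,6) 0 ''
  17: (6,9) 3 'cab'
  18: (9,21) 2 'ca'
  19: (21,5) 1 'c'
  20: (5,4) 2 'cc'
  21: (4,28) 1 'c'
  22: (28,24) 2 'cd'
  23: (24,29) 0 ''
  24: (29,25) 1 'd'
  25: (25,12) 2 'da'
  26: (12,19) 2 'da'
  27: (19,17) 2 'da'
  28: (17,1) 1 'd'
  29: (1,23) 1 'd'

n(n+1)/2 = 30·31/2 = 465
Σ LCP = 0 + 1 + 2 + 2 + 4 + 1 + 2 + 2 + 1 + 2 + 0 + 2 + 1 + 1 + 3 + 2 + 0 + 3 + 2 + 1 + 2 + 1 + 2 + 0 + 1 + 2 + 2 + 2 + 1 + 1 = 46
distinct = 465 − 46 = 419

419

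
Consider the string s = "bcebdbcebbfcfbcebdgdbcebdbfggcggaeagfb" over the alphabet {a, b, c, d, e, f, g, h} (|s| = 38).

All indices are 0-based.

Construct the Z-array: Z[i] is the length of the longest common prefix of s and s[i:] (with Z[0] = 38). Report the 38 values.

Z[0]=38
i=1: outside box; Z[1]=0
i=2: outside box; Z[2]=0
i=3: outside box; Z[3]=1 scan→box=[3,4)
i=4: outside box; Z[4]=0
i=5: outside box; Z[5]=4 scan→box=[5,9)
i=6: min(r-i=3, Z[1]=0)=0; Z[6]=0
i=7: min(r-i=2, Z[2]=0)=0; Z[7]=0
i=8: min(r-i=1, Z[3]=1)=1; Z[8]=1
i=9: outside box; Z[9]=1 scan→box=[9,10)
i=10: outside box; Z[10]=0
i=11: outside box; Z[11]=0
i=12: outside box; Z[12]=0
i=13: outside box; Z[13]=5 scan→box=[13,18)
i=14: min(r-i=4, Z[1]=0)=0; Z[14]=0
i=15: min(r-i=3, Z[2]=0)=0; Z[15]=0
i=16: min(r-i=2, Z[3]=1)=1; Z[16]=1
i=17: min(r-i=1, Z[4]=0)=0; Z[17]=0
i=18: outside box; Z[18]=0
i=19: outside box; Z[19]=0
i=20: outside box; Z[20]=6 scan→box=[20,26)
i=21: min(r-i=5, Z[1]=0)=0; Z[21]=0
i=22: min(r-i=4, Z[2]=0)=0; Z[22]=0
i=23: min(r-i=3, Z[3]=1)=1; Z[23]=1
i=24: min(r-i=2, Z[4]=0)=0; Z[24]=0
i=25: min(r-i=1, Z[5]=4)=1; Z[25]=1
i=26: outside box; Z[26]=0
i=27: outside box; Z[27]=0
i=28: outside box; Z[28]=0
i=29: outside box; Z[29]=0
i=30: outside box; Z[30]=0
i=31: outside box; Z[31]=0
i=32: outside box; Z[32]=0
i=33: outside box; Z[33]=0
i=34: outside box; Z[34]=0
i=35: outside box; Z[35]=0
i=36: outside box; Z[36]=0
i=37: outside box; Z[37]=1 scan→box=[37,38)

[38, 0, 0, 1, 0, 4, 0, 0, 1, 1, 0, 0, 0, 5, 0, 0, 1, 0, 0, 0, 6, 0, 0, 1, 0, 1, 0, 0, 0, 0, 0, 0, 0, 0, 0, 0, 0, 1]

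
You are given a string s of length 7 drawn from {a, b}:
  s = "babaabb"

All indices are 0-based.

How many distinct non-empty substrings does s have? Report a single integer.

rank | idx | suffix
   0 |   3 | aabb
   1 |   1 | abaabb
   2 |   4 | abb
   3 |   6 | b
   4 |   2 | baabb
   5 |   0 | babaabb
   6 |   5 | bb

SA = [3, 1, 4, 6, 2, 0, 5]
rank  pair      lcp
   1  s[3:],s[1:]  1  'a'
   2  s[1:],s[4:]  2  'ab'
   3  s[4:],s[6:]  0  ''
   4  s[6:],s[2:]  1  'b'
   5  s[2:],s[0:]  2  'ba'
   6  s[0:],s[5:]  1  'b'

n(n+1)/2 = 7·8/2 = 28
Σ LCP = 0 + 1 + 2 + 0 + 1 + 2 + 1 = 7
distinct = 28 − 7 = 21

21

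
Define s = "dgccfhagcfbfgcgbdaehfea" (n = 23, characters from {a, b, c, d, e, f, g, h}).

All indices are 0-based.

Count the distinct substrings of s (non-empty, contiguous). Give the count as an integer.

rank | idx | suffix
   0 |  22 | a
   1 |  17 | aehfea
   2 |   6 | agcfbfgcgbdaehfea
   3 |  15 | bdaehfea
   4 |  10 | bfgcgbdaehfea
   5 |   2 | ccfhagcfbfgcgbdaehfea
   6 |   8 | cfbfgcgbdaehfea
   7 |   3 | cfhagcfbfgcgbdaehfea
   8 |  13 | cgbdaehfea
   9 |  16 | daehfea
  10 |   0 | dgccfhagcfbfgcgbdaehfea
  11 |  21 | ea
  12 |  18 | ehfea
  13 |   9 | fbfgcgbdaehfea
  14 |  20 | fea
  15 |  11 | fgcgbdaehfea
  16 |   4 | fhagcfbfgcgbdaehfea
  17 |  14 | gbdaehfea
  18 |   1 | gccfhagcfbfgcgbdaehfea
  19 |   7 | gcfbfgcgbdaehfea
  20 |  12 | gcgbdaehfea
  21 |   5 | hagcfbfgcgbdaehfea
  22 |  19 | hfea

SA = [22, 17, 6, 15, 10, 2, 8, 3, 13, 16, 0, 21, 18, 9, 20, 11, 4, 14, 1, 7, 12, 5, 19]
[i] adj suffixes → lcp
  [1] 22/17 → 1 ('a')
  [2] 17/6 → 1 ('a')
  [3] 6/15 → 0 ('')
  [4] 15/10 → 1 ('b')
  [5] 10/2 → 0 ('')
  [6] 2/8 → 1 ('c')
  [7] 8/3 → 2 ('cf')
  [8] 3/13 → 1 ('c')
  [9] 13/16 → 0 ('')
  [10] 16/0 → 1 ('d')
  [11] 0/21 → 0 ('')
  [12] 21/18 → 1 ('e')
  [13] 18/9 → 0 ('')
  [14] 9/20 → 1 ('f')
  [15] 20/11 → 1 ('f')
  [16] 11/4 → 1 ('f')
  [17] 4/14 → 0 ('')
  [18] 14/1 → 1 ('g')
  [19] 1/7 → 2 ('gc')
  [20] 7/12 → 2 ('gc')
  [21] 12/5 → 0 ('')
  [22] 5/19 → 1 ('h')

n(n+1)/2 = 23·24/2 = 276
Σ LCP = 0 + 1 + 1 + 0 + 1 + 0 + 1 + 2 + 1 + 0 + 1 + 0 + 1 + 0 + 1 + 1 + 1 + 0 + 1 + 2 + 2 + 0 + 1 = 18
distinct = 276 − 18 = 258

258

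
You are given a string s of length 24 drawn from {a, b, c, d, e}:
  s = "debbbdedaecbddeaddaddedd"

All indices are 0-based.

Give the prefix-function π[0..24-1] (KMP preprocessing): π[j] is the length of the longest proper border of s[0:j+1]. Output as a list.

[0, 0, 0, 0, 0, 1, 2, 1, 0, 0, 0, 0, 1, 1, 2, 0, 1, 1, 0, 1, 1, 2, 1, 1]

π[0] = 0
j=1 s[j]='e': π[1]=0 (border '')
j=2 s[j]='b': π[2]=0 (border '')
j=3 s[j]='b': π[3]=0 (border '')
j=4 s[j]='b': π[4]=0 (border '')
j=5 s[j]='d': π[5]=1 (border 'd')
j=6 s[j]='e': π[6]=2 (border 'de')
j=7 s[j]='d': k: 2→0; π[7]=1 (border 'd')
j=8 s[j]='a': k: 1→0; π[8]=0 (border '')
j=9 s[j]='e': π[9]=0 (border '')
j=10 s[j]='c': π[10]=0 (border '')
j=11 s[j]='b': π[11]=0 (border '')
j=12 s[j]='d': π[12]=1 (border 'd')
j=13 s[j]='d': k: 1→0; π[13]=1 (border 'd')
j=14 s[j]='e': π[14]=2 (border 'de')
j=15 s[j]='a': k: 2→0; π[15]=0 (border '')
j=16 s[j]='d': π[16]=1 (border 'd')
j=17 s[j]='d': k: 1→0; π[17]=1 (border 'd')
j=18 s[j]='a': k: 1→0; π[18]=0 (border '')
j=19 s[j]='d': π[19]=1 (border 'd')
j=20 s[j]='d': k: 1→0; π[20]=1 (border 'd')
j=21 s[j]='e': π[21]=2 (border 'de')
j=22 s[j]='d': k: 2→0; π[22]=1 (border 'd')
j=23 s[j]='d': k: 1→0; π[23]=1 (border 'd')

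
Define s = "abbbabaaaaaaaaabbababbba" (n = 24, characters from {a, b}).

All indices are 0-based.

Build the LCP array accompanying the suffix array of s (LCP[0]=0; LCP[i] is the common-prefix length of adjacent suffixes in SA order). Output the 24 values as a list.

[0, 1, 8, 7, 6, 5, 4, 3, 2, 1, 3, 2, 3, 5, 0, 2, 2, 4, 3, 1, 3, 5, 2, 4]

rank | idx | suffix
   0 |  23 | a
   1 |   6 | aaaaaaaaabbababbba
   2 |   7 | aaaaaaaabbababbba
   3 |   8 | aaaaaaabbababbba
   4 |   9 | aaaaaabbababbba
   5 |  10 | aaaaabbababbba
   6 |  11 | aaaabbababbba
   7 |  12 | aaabbababbba
   8 |  13 | aabbababbba
   9 |   4 | abaaaaaaaaabbababbba
  10 |  17 | ababbba
  11 |  14 | abbababbba
  12 |  19 | abbba
  13 |   0 | abbbabaaaaaaaaabbababbba
  14 |  22 | ba
  15 |   5 | baaaaaaaaabbababbba
  16 |   3 | babaaaaaaaaabbababbba
  17 |  16 | bababbba
  18 |  18 | babbba
  19 |  21 | bba
  20 |   2 | bbabaaaaaaaaabbababbba
  21 |  15 | bbababbba
  22 |  20 | bbba
  23 |   1 | bbbabaaaaaaaaabbababbba

SA = [23, 6, 7, 8, 9, 10, 11, 12, 13, 4, 17, 14, 19, 0, 22, 5, 3, 16, 18, 21, 2, 15, 20, 1]
rank  pair      lcp
   1  s[23:],s[6:]  1  'a'
   2  s[6:],s[7:]  8  'aaaaaaaa'
   3  s[7:],s[8:]  7  'aaaaaaa'
   4  s[8:],s[9:]  6  'aaaaaa'
   5  s[9:],s[10:]  5  'aaaaa'
   6  s[10:],s[11:]  4  'aaaa'
   7  s[11:],s[12:]  3  'aaa'
   8  s[12:],s[13:]  2  'aa'
   9  s[13:],s[4:]  1  'a'
  10  s[4:],s[17:]  3  'aba'
  11  s[17:],s[14:]  2  'ab'
  12  s[14:],s[19:]  3  'abb'
  13  s[19:],s[0:]  5  'abbba'
  14  s[0:],s[22:]  0  ''
  15  s[22:],s[5:]  2  'ba'
  16  s[5:],s[3:]  2  'ba'
  17  s[3:],s[16:]  4  'baba'
  18  s[16:],s[18:]  3  'bab'
  19  s[18:],s[21:]  1  'b'
  20  s[21:],s[2:]  3  'bba'
  21  s[2:],s[15:]  5  'bbaba'
  22  s[15:],s[20:]  2  'bb'
  23  s[20:],s[1:]  4  'bbba'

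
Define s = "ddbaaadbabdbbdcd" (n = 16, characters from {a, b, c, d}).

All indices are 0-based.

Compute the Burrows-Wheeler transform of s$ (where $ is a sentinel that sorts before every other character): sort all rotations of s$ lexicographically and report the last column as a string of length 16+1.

rank  rotation           last
    0  $ddbaaadbabdbbdcd  d
    1  aaadbabdbbdcd$ddb  b
    2  aadbabdbbdcd$ddba  a
    3  abdbbdcd$ddbaaadb  b
    4  adbabdbbdcd$ddbaa  a
    5  baaadbabdbbdcd$dd  d
    6  babdbbdcd$ddbaaad  d
    7  bbdcd$ddbaaadbabd  d
    8  bdbbdcd$ddbaaadba  a
    9  bdcd$ddbaaadbabdb  b
   10  cd$ddbaaadbabdbbd  d
   11  d$ddbaaadbabdbbdc  c
   12  dbaaadbabdbbdcd$d  d
   13  dbabdbbdcd$ddbaaa  a
   14  dbbdcd$ddbaaadbab  b
   15  dcd$ddbaaadbabdbb  b
   16  ddbaaadbabdbbdcd$  $

dbabadddabdcdabb$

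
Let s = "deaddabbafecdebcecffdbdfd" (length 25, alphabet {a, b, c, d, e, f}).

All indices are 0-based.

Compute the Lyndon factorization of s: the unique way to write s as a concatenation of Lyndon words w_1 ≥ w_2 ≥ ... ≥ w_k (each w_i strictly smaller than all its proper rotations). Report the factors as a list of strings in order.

emit factor 1: 'de' (i=0, period=2)
emit factor 2: 'add' (i=2, period=3)
emit factor 3: 'abbafecdebcecffdbdfd' (i=5, period=20)

["de", "add", "abbafecdebcecffdbdfd"]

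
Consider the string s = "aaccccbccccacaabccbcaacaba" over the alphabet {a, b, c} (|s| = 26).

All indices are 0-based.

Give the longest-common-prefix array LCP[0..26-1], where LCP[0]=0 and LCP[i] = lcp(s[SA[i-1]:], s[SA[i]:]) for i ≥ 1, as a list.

[0, 1, 2, 3, 1, 2, 1, 3, 2, 0, 1, 2, 3, 0, 3, 2, 2, 1, 3, 1, 2, 4, 2, 3, 3, 4]

sorted suffixes:
  #0 SA[0]=25  'a'
  #1 SA[1]=13  'aabccbcaacaba'
  #2 SA[2]=20  'aacaba'
  #3 SA[3]=0  'aaccccbccccacaabccbcaacaba'
  #4 SA[4]=23  'aba'
  #5 SA[5]=14  'abccbcaacaba'
  #6 SA[6]=11  'acaabccbcaacaba'
  #7 SA[7]=21  'acaba'
  #8 SA[8]=1  'accccbccccacaabccbcaacaba'
  #9 SA[9]=24  'ba'
  #10 SA[10]=18  'bcaacaba'
  #11 SA[11]=15  'bccbcaacaba'
  #12 SA[12]=6  'bccccacaabccbcaacaba'
  #13 SA[13]=12  'caabccbcaacaba'
  #14 SA[14]=19  'caacaba'
  #15 SA[15]=22  'caba'
  #16 SA[16]=10  'cacaabccbcaacaba'
  #17 SA[17]=17  'cbcaacaba'
  #18 SA[18]=5  'cbccccacaabccbcaacaba'
  #19 SA[19]=9  'ccacaabccbcaacaba'
  #20 SA[20]=16  'ccbcaacaba'
  #21 SA[21]=4  'ccbccccacaabccbcaacaba'
  #22 SA[22]=8  'cccacaabccbcaacaba'
  #23 SA[23]=3  'cccbccccacaabccbcaacaba'
  #24 SA[24]=7  'ccccacaabccbcaacaba'
  #25 SA[25]=2  'ccccbccccacaabccbcaacaba'

SA = [25, 13, 20, 0, 23, 14, 11, 21, 1, 24, 18, 15, 6, 12, 19, 22, 10, 17, 5, 9, 16, 4, 8, 3, 7, 2]
i: (SA[i-1],SA[i]) lcp shared
  1: (25,13) 1 'a'
  2: (13,20) 2 'aa'
  3: (20,0) 3 'aac'
  4: (0,23) 1 'a'
  5: (23,14) 2 'ab'
  6: (14,11) 1 'a'
  7: (11,21) 3 'aca'
  8: (21,1) 2 'ac'
  9: (1,24) 0 ''
  10: (24,18) 1 'b'
  11: (18,15) 2 'bc'
  12: (15,6) 3 'bcc'
  13: (6,12) 0 ''
  14: (12,19) 3 'caa'
  15: (19,22) 2 'ca'
  16: (22,10) 2 'ca'
  17: (10,17) 1 'c'
  18: (17,5) 3 'cbc'
  19: (5,9) 1 'c'
  20: (9,16) 2 'cc'
  21: (16,4) 4 'ccbc'
  22: (4,8) 2 'cc'
  23: (8,3) 3 'ccc'
  24: (3,7) 3 'ccc'
  25: (7,2) 4 'cccc'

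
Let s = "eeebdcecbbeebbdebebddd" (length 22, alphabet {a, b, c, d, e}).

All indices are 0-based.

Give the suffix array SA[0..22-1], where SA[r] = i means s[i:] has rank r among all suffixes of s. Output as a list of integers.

rank→(start, suffix):
  0 → (12, 'bbdebebddd')
  1 → (8, 'bbeebbdebebddd')
  2 → (3, 'bdcecbbeebbdebebddd')
  3 → (18, 'bddd')
  4 → (13, 'bdebebddd')
  5 → (16, 'bebddd')
  6 → (9, 'beebbdebebddd')
  7 → (7, 'cbbeebbdebebddd')
  8 → (5, 'cecbbeebbdebebddd')
  9 → (21, 'd')
  10 → (4, 'dcecbbeebbdebebddd')
  11 → (20, 'dd')
  12 → (19, 'ddd')
  13 → (14, 'debebddd')
  14 → (11, 'ebbdebebddd')
  15 → (2, 'ebdcecbbeebbdebebddd')
  16 → (17, 'ebddd')
  17 → (15, 'ebebddd')
  18 → (6, 'ecbbeebbdebebddd')
  19 → (10, 'eebbdebebddd')
  20 → (1, 'eebdcecbbeebbdebebddd')
  21 → (0, 'eeebdcecbbeebbdebebddd')

[12, 8, 3, 18, 13, 16, 9, 7, 5, 21, 4, 20, 19, 14, 11, 2, 17, 15, 6, 10, 1, 0]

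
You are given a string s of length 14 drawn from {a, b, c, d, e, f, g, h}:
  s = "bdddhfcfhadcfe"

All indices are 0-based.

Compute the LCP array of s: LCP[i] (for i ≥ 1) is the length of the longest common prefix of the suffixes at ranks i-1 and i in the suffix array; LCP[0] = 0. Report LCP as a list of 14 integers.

rank | idx | suffix
   0 |   9 | adcfe
   1 |   0 | bdddhfcfhadcfe
   2 |  11 | cfe
   3 |   6 | cfhadcfe
   4 |  10 | dcfe
   5 |   1 | dddhfcfhadcfe
   6 |   2 | ddhfcfhadcfe
   7 |   3 | dhfcfhadcfe
   8 |  13 | e
   9 |   5 | fcfhadcfe
  10 |  12 | fe
  11 |   7 | fhadcfe
  12 |   8 | hadcfe
  13 |   4 | hfcfhadcfe

SA = [9, 0, 11, 6, 10, 1, 2, 3, 13, 5, 12, 7, 8, 4]
[i] adj suffixes → lcp
  [1] 9/0 → 0 ('')
  [2] 0/11 → 0 ('')
  [3] 11/6 → 2 ('cf')
  [4] 6/10 → 0 ('')
  [5] 10/1 → 1 ('d')
  [6] 1/2 → 2 ('dd')
  [7] 2/3 → 1 ('d')
  [8] 3/13 → 0 ('')
  [9] 13/5 → 0 ('')
  [10] 5/12 → 1 ('f')
  [11] 12/7 → 1 ('f')
  [12] 7/8 → 0 ('')
  [13] 8/4 → 1 ('h')

[0, 0, 0, 2, 0, 1, 2, 1, 0, 0, 1, 1, 0, 1]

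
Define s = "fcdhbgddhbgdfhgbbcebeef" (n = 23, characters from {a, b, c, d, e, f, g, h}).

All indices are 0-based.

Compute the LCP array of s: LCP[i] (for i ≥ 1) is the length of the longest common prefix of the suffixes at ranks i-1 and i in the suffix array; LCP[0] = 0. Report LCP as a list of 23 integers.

[0, 1, 1, 1, 3, 0, 1, 0, 1, 1, 5, 0, 1, 1, 0, 1, 1, 0, 1, 2, 0, 4, 1]

rank→(start, suffix):
  0 → (15, 'bbcebeef')
  1 → (16, 'bcebeef')
  2 → (19, 'beef')
  3 → (4, 'bgddhbgdfhgbbcebeef')
  4 → (9, 'bgdfhgbbcebeef')
  5 → (1, 'cdhbgddhbgdfhgbbcebeef')
  6 → (17, 'cebeef')
  7 → (6, 'ddhbgdfhgbbcebeef')
  8 → (11, 'dfhgbbcebeef')
  9 → (2, 'dhbgddhbgdfhgbbcebeef')
  10 → (7, 'dhbgdfhgbbcebeef')
  11 → (18, 'ebeef')
  12 → (20, 'eef')
  13 → (21, 'ef')
  14 → (22, 'f')
  15 → (0, 'fcdhbgddhbgdfhgbbcebeef')
  16 → (12, 'fhgbbcebeef')
  17 → (14, 'gbbcebeef')
  18 → (5, 'gddhbgdfhgbbcebeef')
  19 → (10, 'gdfhgbbcebeef')
  20 → (3, 'hbgddhbgdfhgbbcebeef')
  21 → (8, 'hbgdfhgbbcebeef')
  22 → (13, 'hgbbcebeef')

SA = [15, 16, 19, 4, 9, 1, 17, 6, 11, 2, 7, 18, 20, 21, 22, 0, 12, 14, 5, 10, 3, 8, 13]
rank  pair      lcp
   1  s[15:],s[16:]  1  'b'
   2  s[16:],s[19:]  1  'b'
   3  s[19:],s[4:]  1  'b'
   4  s[4:],s[9:]  3  'bgd'
   5  s[9:],s[1:]  0  ''
   6  s[1:],s[17:]  1  'c'
   7  s[17:],s[6:]  0  ''
   8  s[6:],s[11:]  1  'd'
   9  s[11:],s[2:]  1  'd'
  10  s[2:],s[7:]  5  'dhbgd'
  11  s[7:],s[18:]  0  ''
  12  s[18:],s[20:]  1  'e'
  13  s[20:],s[21:]  1  'e'
  14  s[21:],s[22:]  0  ''
  15  s[22:],s[0:]  1  'f'
  16  s[0:],s[12:]  1  'f'
  17  s[12:],s[14:]  0  ''
  18  s[14:],s[5:]  1  'g'
  19  s[5:],s[10:]  2  'gd'
  20  s[10:],s[3:]  0  ''
  21  s[3:],s[8:]  4  'hbgd'
  22  s[8:],s[13:]  1  'h'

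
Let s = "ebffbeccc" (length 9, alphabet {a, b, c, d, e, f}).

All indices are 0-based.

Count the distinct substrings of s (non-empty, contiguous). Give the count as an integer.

rank→(start, suffix):
  0 → (4, 'beccc')
  1 → (1, 'bffbeccc')
  2 → (8, 'c')
  3 → (7, 'cc')
  4 → (6, 'ccc')
  5 → (0, 'ebffbeccc')
  6 → (5, 'eccc')
  7 → (3, 'fbeccc')
  8 → (2, 'ffbeccc')

SA = [4, 1, 8, 7, 6, 0, 5, 3, 2]
[i] adj suffixes → lcp
  [1] 4/1 → 1 ('b')
  [2] 1/8 → 0 ('')
  [3] 8/7 → 1 ('c')
  [4] 7/6 → 2 ('cc')
  [5] 6/0 → 0 ('')
  [6] 0/5 → 1 ('e')
  [7] 5/3 → 0 ('')
  [8] 3/2 → 1 ('f')

n(n+1)/2 = 9·10/2 = 45
Σ LCP = 0 + 1 + 0 + 1 + 2 + 0 + 1 + 0 + 1 = 6
distinct = 45 − 6 = 39

39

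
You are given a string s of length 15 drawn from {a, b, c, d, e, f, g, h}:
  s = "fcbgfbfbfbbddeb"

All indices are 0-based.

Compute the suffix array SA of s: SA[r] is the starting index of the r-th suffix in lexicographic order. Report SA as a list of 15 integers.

[14, 9, 10, 7, 5, 2, 1, 11, 12, 13, 8, 6, 4, 0, 3]

rank | idx | suffix
   0 |  14 | b
   1 |   9 | bbddeb
   2 |  10 | bddeb
   3 |   7 | bfbbddeb
   4 |   5 | bfbfbbddeb
   5 |   2 | bgfbfbfbbddeb
   6 |   1 | cbgfbfbfbbddeb
   7 |  11 | ddeb
   8 |  12 | deb
   9 |  13 | eb
  10 |   8 | fbbddeb
  11 |   6 | fbfbbddeb
  12 |   4 | fbfbfbbddeb
  13 |   0 | fcbgfbfbfbbddeb
  14 |   3 | gfbfbfbbddeb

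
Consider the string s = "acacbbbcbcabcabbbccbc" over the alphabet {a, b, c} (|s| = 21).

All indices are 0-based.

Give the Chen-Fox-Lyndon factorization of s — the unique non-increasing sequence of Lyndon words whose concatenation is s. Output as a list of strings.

emit factor 1: 'acacbbbcbc' (i=0, period=10)
emit factor 2: 'abc' (i=10, period=3)
emit factor 3: 'abbbccbc' (i=13, period=8)

["acacbbbcbc", "abc", "abbbccbc"]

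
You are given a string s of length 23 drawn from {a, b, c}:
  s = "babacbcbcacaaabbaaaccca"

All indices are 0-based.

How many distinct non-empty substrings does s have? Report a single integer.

rank | idx | suffix
   0 |  22 | a
   1 |  11 | aaabbaaaccca
   2 |  16 | aaaccca
   3 |  12 | aabbaaaccca
   4 |  17 | aaccca
   5 |   1 | abacbcbcacaaabbaaaccca
   6 |  13 | abbaaaccca
   7 |   9 | acaaabbaaaccca
   8 |   3 | acbcbcacaaabbaaaccca
   9 |  18 | accca
  10 |  15 | baaaccca
  11 |   0 | babacbcbcacaaabbaaaccca
  12 |   2 | bacbcbcacaaabbaaaccca
  13 |  14 | bbaaaccca
  14 |   7 | bcacaaabbaaaccca
  15 |   5 | bcbcacaaabbaaaccca
  16 |  21 | ca
  17 |  10 | caaabbaaaccca
  18 |   8 | cacaaabbaaaccca
  19 |   6 | cbcacaaabbaaaccca
  20 |   4 | cbcbcacaaabbaaaccca
  21 |  20 | cca
  22 |  19 | ccca

SA = [22, 11, 16, 12, 17, 1, 13, 9, 3, 18, 15, 0, 2, 14, 7, 5, 21, 10, 8, 6, 4, 20, 19]
rank  pair      lcp
   1  s[22:],s[11:]  1  'a'
   2  s[11:],s[16:]  3  'aaa'
   3  s[16:],s[12:]  2  'aa'
   4  s[12:],s[17:]  2  'aa'
   5  s[17:],s[1:]  1  'a'
   6  s[1:],s[13:]  2  'ab'
   7  s[13:],s[9:]  1  'a'
   8  s[9:],s[3:]  2  'ac'
   9  s[3:],s[18:]  2  'ac'
  10  s[18:],s[15:]  0  ''
  11  s[15:],s[0:]  2  'ba'
  12  s[0:],s[2:]  2  'ba'
  13  s[2:],s[14:]  1  'b'
  14  s[14:],s[7:]  1  'b'
  15  s[7:],s[5:]  2  'bc'
  16  s[5:],s[21:]  0  ''
  17  s[21:],s[10:]  2  'ca'
  18  s[10:],s[8:]  2  'ca'
  19  s[8:],s[6:]  1  'c'
  20  s[6:],s[4:]  3  'cbc'
  21  s[4:],s[20:]  1  'c'
  22  s[20:],s[19:]  2  'cc'

n(n+1)/2 = 23·24/2 = 276
Σ LCP = 0 + 1 + 3 + 2 + 2 + 1 + 2 + 1 + 2 + 2 + 0 + 2 + 2 + 1 + 1 + 2 + 0 + 2 + 2 + 1 + 3 + 1 + 2 = 35
distinct = 276 − 35 = 241

241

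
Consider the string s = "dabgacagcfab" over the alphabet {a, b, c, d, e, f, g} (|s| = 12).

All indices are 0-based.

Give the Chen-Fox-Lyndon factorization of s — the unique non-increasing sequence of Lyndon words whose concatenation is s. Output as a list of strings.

["d", "abgacagcf", "ab"]

emit factor 1: 'd' (i=0, period=1)
emit factor 2: 'abgacagcf' (i=1, period=9)
emit factor 3: 'ab' (i=10, period=2)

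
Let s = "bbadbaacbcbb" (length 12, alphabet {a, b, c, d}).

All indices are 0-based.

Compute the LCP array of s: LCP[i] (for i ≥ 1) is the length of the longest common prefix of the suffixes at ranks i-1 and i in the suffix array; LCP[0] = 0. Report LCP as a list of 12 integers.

rank→(start, suffix):
  0 → (5, 'aacbcbb')
  1 → (6, 'acbcbb')
  2 → (2, 'adbaacbcbb')
  3 → (11, 'b')
  4 → (4, 'baacbcbb')
  5 → (1, 'badbaacbcbb')
  6 → (10, 'bb')
  7 → (0, 'bbadbaacbcbb')
  8 → (8, 'bcbb')
  9 → (9, 'cbb')
  10 → (7, 'cbcbb')
  11 → (3, 'dbaacbcbb')

SA = [5, 6, 2, 11, 4, 1, 10, 0, 8, 9, 7, 3]
rank  pair      lcp
   1  s[5:],s[6:]  1  'a'
   2  s[6:],s[2:]  1  'a'
   3  s[2:],s[11:]  0  ''
   4  s[11:],s[4:]  1  'b'
   5  s[4:],s[1:]  2  'ba'
   6  s[1:],s[10:]  1  'b'
   7  s[10:],s[0:]  2  'bb'
   8  s[0:],s[8:]  1  'b'
   9  s[8:],s[9:]  0  ''
  10  s[9:],s[7:]  2  'cb'
  11  s[7:],s[3:]  0  ''

[0, 1, 1, 0, 1, 2, 1, 2, 1, 0, 2, 0]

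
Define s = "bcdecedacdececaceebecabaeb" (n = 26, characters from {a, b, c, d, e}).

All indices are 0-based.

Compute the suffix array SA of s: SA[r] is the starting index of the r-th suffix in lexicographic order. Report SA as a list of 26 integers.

[21, 7, 14, 23, 25, 22, 0, 18, 20, 13, 8, 1, 11, 4, 15, 6, 9, 2, 24, 17, 19, 12, 10, 3, 5, 16]

rank→(start, suffix):
  0 → (21, 'abaeb')
  1 → (7, 'acdececaceebecabaeb')
  2 → (14, 'aceebecabaeb')
  3 → (23, 'aeb')
  4 → (25, 'b')
  5 → (22, 'baeb')
  6 → (0, 'bcdecedacdececaceebecabaeb')
  7 → (18, 'becabaeb')
  8 → (20, 'cabaeb')
  9 → (13, 'caceebecabaeb')
  10 → (8, 'cdececaceebecabaeb')
  11 → (1, 'cdecedacdececaceebecabaeb')
  12 → (11, 'cecaceebecabaeb')
  13 → (4, 'cedacdececaceebecabaeb')
  14 → (15, 'ceebecabaeb')
  15 → (6, 'dacdececaceebecabaeb')
  16 → (9, 'dececaceebecabaeb')
  17 → (2, 'decedacdececaceebecabaeb')
  18 → (24, 'eb')
  19 → (17, 'ebecabaeb')
  20 → (19, 'ecabaeb')
  21 → (12, 'ecaceebecabaeb')
  22 → (10, 'ececaceebecabaeb')
  23 → (3, 'ecedacdececaceebecabaeb')
  24 → (5, 'edacdececaceebecabaeb')
  25 → (16, 'eebecabaeb')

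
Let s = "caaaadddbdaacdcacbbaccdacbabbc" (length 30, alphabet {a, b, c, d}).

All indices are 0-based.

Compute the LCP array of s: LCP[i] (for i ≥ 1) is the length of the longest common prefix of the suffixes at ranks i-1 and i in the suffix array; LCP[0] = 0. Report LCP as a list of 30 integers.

[0, 3, 2, 2, 1, 1, 3, 2, 2, 1, 0, 2, 1, 2, 1, 1, 0, 1, 2, 1, 2, 1, 1, 2, 0, 2, 1, 1, 1, 2]

rank→(start, suffix):
  0 → (1, 'aaaadddbdaacdcacbbaccdacbabbc')
  1 → (2, 'aaadddbdaacdcacbbaccdacbabbc')
  2 → (10, 'aacdcacbbaccdacbabbc')
  3 → (3, 'aadddbdaacdcacbbaccdacbabbc')
  4 → (26, 'abbc')
  5 → (23, 'acbabbc')
  6 → (15, 'acbbaccdacbabbc')
  7 → (19, 'accdacbabbc')
  8 → (11, 'acdcacbbaccdacbabbc')
  9 → (4, 'adddbdaacdcacbbaccdacbabbc')
  10 → (25, 'babbc')
  11 → (18, 'baccdacbabbc')
  12 → (17, 'bbaccdacbabbc')
  13 → (27, 'bbc')
  14 → (28, 'bc')
  15 → (8, 'bdaacdcacbbaccdacbabbc')
  16 → (29, 'c')
  17 → (0, 'caaaadddbdaacdcacbbaccdacbabbc')
  18 → (14, 'cacbbaccdacbabbc')
  19 → (24, 'cbabbc')
  20 → (16, 'cbbaccdacbabbc')
  21 → (20, 'ccdacbabbc')
  22 → (21, 'cdacbabbc')
  23 → (12, 'cdcacbbaccdacbabbc')
  24 → (9, 'daacdcacbbaccdacbabbc')
  25 → (22, 'dacbabbc')
  26 → (7, 'dbdaacdcacbbaccdacbabbc')
  27 → (13, 'dcacbbaccdacbabbc')
  28 → (6, 'ddbdaacdcacbbaccdacbabbc')
  29 → (5, 'dddbdaacdcacbbaccdacbabbc')

SA = [1, 2, 10, 3, 26, 23, 15, 19, 11, 4, 25, 18, 17, 27, 28, 8, 29, 0, 14, 24, 16, 20, 21, 12, 9, 22, 7, 13, 6, 5]
[i] adj suffixes → lcp
  [1] 1/2 → 3 ('aaa')
  [2] 2/10 → 2 ('aa')
  [3] 10/3 → 2 ('aa')
  [4] 3/26 → 1 ('a')
  [5] 26/23 → 1 ('a')
  [6] 23/15 → 3 ('acb')
  [7] 15/19 → 2 ('ac')
  [8] 19/11 → 2 ('ac')
  [9] 11/4 → 1 ('a')
  [10] 4/25 → 0 ('')
  [11] 25/18 → 2 ('ba')
  [12] 18/17 → 1 ('b')
  [13] 17/27 → 2 ('bb')
  [14] 27/28 → 1 ('b')
  [15] 28/8 → 1 ('b')
  [16] 8/29 → 0 ('')
  [17] 29/0 → 1 ('c')
  [18] 0/14 → 2 ('ca')
  [19] 14/24 → 1 ('c')
  [20] 24/16 → 2 ('cb')
  [21] 16/20 → 1 ('c')
  [22] 20/21 → 1 ('c')
  [23] 21/12 → 2 ('cd')
  [24] 12/9 → 0 ('')
  [25] 9/22 → 2 ('da')
  [26] 22/7 → 1 ('d')
  [27] 7/13 → 1 ('d')
  [28] 13/6 → 1 ('d')
  [29] 6/5 → 2 ('dd')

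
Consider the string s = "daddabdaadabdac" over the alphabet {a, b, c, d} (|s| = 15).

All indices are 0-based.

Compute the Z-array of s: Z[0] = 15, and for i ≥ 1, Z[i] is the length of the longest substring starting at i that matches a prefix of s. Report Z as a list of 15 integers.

[15, 0, 1, 2, 0, 0, 2, 0, 0, 2, 0, 0, 2, 0, 0]

Z[0]=15
i=1: fresh scan; Z[1]=0
i=2: fresh scan; Z[2]=1 grow→box=[2,3)
i=3: fresh scan; Z[3]=2 grow→box=[3,5)
i=4: min(r-i=1, Z[1]=0)=0; Z[4]=0
i=5: fresh scan; Z[5]=0
i=6: fresh scan; Z[6]=2 grow→box=[6,8)
i=7: min(r-i=1, Z[1]=0)=0; Z[7]=0
i=8: fresh scan; Z[8]=0
i=9: fresh scan; Z[9]=2 grow→box=[9,11)
i=10: min(r-i=1, Z[1]=0)=0; Z[10]=0
i=11: fresh scan; Z[11]=0
i=12: fresh scan; Z[12]=2 grow→box=[12,14)
i=13: min(r-i=1, Z[1]=0)=0; Z[13]=0
i=14: fresh scan; Z[14]=0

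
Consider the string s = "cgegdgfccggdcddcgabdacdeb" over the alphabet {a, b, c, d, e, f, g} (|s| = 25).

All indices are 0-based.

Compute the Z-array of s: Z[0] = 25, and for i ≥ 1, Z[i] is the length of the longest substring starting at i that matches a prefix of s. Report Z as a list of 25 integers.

Z[0]=25
i=1: fresh scan; Z[1]=0
i=2: fresh scan; Z[2]=0
i=3: fresh scan; Z[3]=0
i=4: fresh scan; Z[4]=0
i=5: fresh scan; Z[5]=0
i=6: fresh scan; Z[6]=0
i=7: fresh scan; Z[7]=1 grow→box=[7,8)
i=8: fresh scan; Z[8]=2 grow→box=[8,10)
i=9: min(r-i=1, Z[1]=0)=0; Z[9]=0
i=10: fresh scan; Z[10]=0
i=11: fresh scan; Z[11]=0
i=12: fresh scan; Z[12]=1 grow→box=[12,13)
i=13: fresh scan; Z[13]=0
i=14: fresh scan; Z[14]=0
i=15: fresh scan; Z[15]=2 grow→box=[15,17)
i=16: min(r-i=1, Z[1]=0)=0; Z[16]=0
i=17: fresh scan; Z[17]=0
i=18: fresh scan; Z[18]=0
i=19: fresh scan; Z[19]=0
i=20: fresh scan; Z[20]=0
i=21: fresh scan; Z[21]=1 grow→box=[21,22)
i=22: fresh scan; Z[22]=0
i=23: fresh scan; Z[23]=0
i=24: fresh scan; Z[24]=0

[25, 0, 0, 0, 0, 0, 0, 1, 2, 0, 0, 0, 1, 0, 0, 2, 0, 0, 0, 0, 0, 1, 0, 0, 0]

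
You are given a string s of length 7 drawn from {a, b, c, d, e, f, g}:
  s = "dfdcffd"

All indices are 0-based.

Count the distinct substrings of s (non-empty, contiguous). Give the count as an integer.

23

sorted suffixes:
  #0 SA[0]=3  'cffd'
  #1 SA[1]=6  'd'
  #2 SA[2]=2  'dcffd'
  #3 SA[3]=0  'dfdcffd'
  #4 SA[4]=5  'fd'
  #5 SA[5]=1  'fdcffd'
  #6 SA[6]=4  'ffd'

SA = [3, 6, 2, 0, 5, 1, 4]
rank  pair      lcp
   1  s[3:],s[6:]  0  ''
   2  s[6:],s[2:]  1  'd'
   3  s[2:],s[0:]  1  'd'
   4  s[0:],s[5:]  0  ''
   5  s[5:],s[1:]  2  'fd'
   6  s[1:],s[4:]  1  'f'

n(n+1)/2 = 7·8/2 = 28
Σ LCP = 0 + 0 + 1 + 1 + 0 + 2 + 1 = 5
distinct = 28 − 5 = 23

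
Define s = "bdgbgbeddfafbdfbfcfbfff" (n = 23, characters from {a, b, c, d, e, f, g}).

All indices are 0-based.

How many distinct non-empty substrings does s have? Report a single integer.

252

rank | idx | suffix
   0 |  10 | afbdfbfcfbfff
   1 |  12 | bdfbfcfbfff
   2 |   0 | bdgbgbeddfafbdfbfcfbfff
   3 |   5 | beddfafbdfbfcfbfff
   4 |  15 | bfcfbfff
   5 |  19 | bfff
   6 |   3 | bgbeddfafbdfbfcfbfff
   7 |  17 | cfbfff
   8 |   7 | ddfafbdfbfcfbfff
   9 |   8 | dfafbdfbfcfbfff
  10 |  13 | dfbfcfbfff
  11 |   1 | dgbgbeddfafbdfbfcfbfff
  12 |   6 | eddfafbdfbfcfbfff
  13 |  22 | f
  14 |   9 | fafbdfbfcfbfff
  15 |  11 | fbdfbfcfbfff
  16 |  14 | fbfcfbfff
  17 |  18 | fbfff
  18 |  16 | fcfbfff
  19 |  21 | ff
  20 |  20 | fff
  21 |   4 | gbeddfafbdfbfcfbfff
  22 |   2 | gbgbeddfafbdfbfcfbfff

SA = [10, 12, 0, 5, 15, 19, 3, 17, 7, 8, 13, 1, 6, 22, 9, 11, 14, 18, 16, 21, 20, 4, 2]
rank  pair      lcp
   1  s[10:],s[12:]  0  ''
   2  s[12:],s[0:]  2  'bd'
   3  s[0:],s[5:]  1  'b'
   4  s[5:],s[15:]  1  'b'
   5  s[15:],s[19:]  2  'bf'
   6  s[19:],s[3:]  1  'b'
   7  s[3:],s[17:]  0  ''
   8  s[17:],s[7:]  0  ''
   9  s[7:],s[8:]  1  'd'
  10  s[8:],s[13:]  2  'df'
  11  s[13:],s[1:]  1  'd'
  12  s[1:],s[6:]  0  ''
  13  s[6:],s[22:]  0  ''
  14  s[22:],s[9:]  1  'f'
  15  s[9:],s[11:]  1  'f'
  16  s[11:],s[14:]  2  'fb'
  17  s[14:],s[18:]  3  'fbf'
  18  s[18:],s[16:]  1  'f'
  19  s[16:],s[21:]  1  'f'
  20  s[21:],s[20:]  2  'ff'
  21  s[20:],s[4:]  0  ''
  22  s[4:],s[2:]  2  'gb'

n(n+1)/2 = 23·24/2 = 276
Σ LCP = 0 + 0 + 2 + 1 + 1 + 2 + 1 + 0 + 0 + 1 + 2 + 1 + 0 + 0 + 1 + 1 + 2 + 3 + 1 + 1 + 2 + 0 + 2 = 24
distinct = 276 − 24 = 252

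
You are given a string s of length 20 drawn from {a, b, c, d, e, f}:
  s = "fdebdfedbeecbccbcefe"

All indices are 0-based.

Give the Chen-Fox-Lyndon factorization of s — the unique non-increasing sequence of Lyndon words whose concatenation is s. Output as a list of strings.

emit factor 1: 'f' (i=0, period=1)
emit factor 2: 'de' (i=1, period=2)
emit factor 3: 'bdfedbeec' (i=3, period=9)
emit factor 4: 'bccbcefe' (i=12, period=8)

["f", "de", "bdfedbeec", "bccbcefe"]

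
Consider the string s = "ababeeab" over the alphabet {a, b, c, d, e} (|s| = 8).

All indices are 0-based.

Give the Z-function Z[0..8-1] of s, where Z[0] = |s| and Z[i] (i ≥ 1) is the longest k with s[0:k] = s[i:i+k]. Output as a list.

[8, 0, 2, 0, 0, 0, 2, 0]

Z[0]=8
i=1: fresh scan; Z[1]=0
i=2: fresh scan; Z[2]=2 grow→box=[2,4)
i=3: min(r-i=1, Z[1]=0)=0; Z[3]=0
i=4: fresh scan; Z[4]=0
i=5: fresh scan; Z[5]=0
i=6: fresh scan; Z[6]=2 grow→box=[6,8)
i=7: min(r-i=1, Z[1]=0)=0; Z[7]=0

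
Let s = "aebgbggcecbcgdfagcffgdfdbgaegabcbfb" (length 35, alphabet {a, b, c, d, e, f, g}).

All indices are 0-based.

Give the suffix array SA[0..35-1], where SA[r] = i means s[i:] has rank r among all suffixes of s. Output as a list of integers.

rank→(start, suffix):
  0 → (29, 'abcbfb')
  1 → (0, 'aebgbggcecbcgdfagcffgdfdbgaegabcbfb')
  2 → (26, 'aegabcbfb')
  3 → (15, 'agcffgdfdbgaegabcbfb')
  4 → (34, 'b')
  5 → (30, 'bcbfb')
  6 → (10, 'bcgdfagcffgdfdbgaegabcbfb')
  7 → (32, 'bfb')
  8 → (24, 'bgaegabcbfb')
  9 → (2, 'bgbggcecbcgdfagcffgdfdbgaegabcbfb')
  10 → (4, 'bggcecbcgdfagcffgdfdbgaegabcbfb')
  11 → (9, 'cbcgdfagcffgdfdbgaegabcbfb')
  12 → (31, 'cbfb')
  13 → (7, 'cecbcgdfagcffgdfdbgaegabcbfb')
  14 → (17, 'cffgdfdbgaegabcbfb')
  15 → (11, 'cgdfagcffgdfdbgaegabcbfb')
  16 → (23, 'dbgaegabcbfb')
  17 → (13, 'dfagcffgdfdbgaegabcbfb')
  18 → (21, 'dfdbgaegabcbfb')
  19 → (1, 'ebgbggcecbcgdfagcffgdfdbgaegabcbfb')
  20 → (8, 'ecbcgdfagcffgdfdbgaegabcbfb')
  21 → (27, 'egabcbfb')
  22 → (14, 'fagcffgdfdbgaegabcbfb')
  23 → (33, 'fb')
  24 → (22, 'fdbgaegabcbfb')
  25 → (18, 'ffgdfdbgaegabcbfb')
  26 → (19, 'fgdfdbgaegabcbfb')
  27 → (28, 'gabcbfb')
  28 → (25, 'gaegabcbfb')
  29 → (3, 'gbggcecbcgdfagcffgdfdbgaegabcbfb')
  30 → (6, 'gcecbcgdfagcffgdfdbgaegabcbfb')
  31 → (16, 'gcffgdfdbgaegabcbfb')
  32 → (12, 'gdfagcffgdfdbgaegabcbfb')
  33 → (20, 'gdfdbgaegabcbfb')
  34 → (5, 'ggcecbcgdfagcffgdfdbgaegabcbfb')

[29, 0, 26, 15, 34, 30, 10, 32, 24, 2, 4, 9, 31, 7, 17, 11, 23, 13, 21, 1, 8, 27, 14, 33, 22, 18, 19, 28, 25, 3, 6, 16, 12, 20, 5]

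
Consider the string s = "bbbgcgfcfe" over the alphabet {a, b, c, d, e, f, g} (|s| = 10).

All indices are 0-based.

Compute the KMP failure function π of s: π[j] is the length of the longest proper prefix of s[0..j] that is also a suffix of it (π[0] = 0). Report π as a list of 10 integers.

π[0] = 0
j=1 s[j]='b': π[1]=1 (border 'b')
j=2 s[j]='b': π[2]=2 (border 'bb')
j=3 s[j]='g': k: 2→1→0; π[3]=0 (border '')
j=4 s[j]='c': π[4]=0 (border '')
j=5 s[j]='g': π[5]=0 (border '')
j=6 s[j]='f': π[6]=0 (border '')
j=7 s[j]='c': π[7]=0 (border '')
j=8 s[j]='f': π[8]=0 (border '')
j=9 s[j]='e': π[9]=0 (border '')

[0, 1, 2, 0, 0, 0, 0, 0, 0, 0]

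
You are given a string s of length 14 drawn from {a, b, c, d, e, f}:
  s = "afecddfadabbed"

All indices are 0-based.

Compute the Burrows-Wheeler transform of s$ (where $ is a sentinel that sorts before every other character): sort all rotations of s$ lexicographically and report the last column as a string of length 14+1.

ddf$abeeacdfbda

rank  rotation         last
    0  $afecddfadabbed  d
    1  abbed$afecddfad  d
    2  adabbed$afecddf  f
    3  afecddfadabbed$  $
    4  bbed$afecddfada  a
    5  bed$afecddfadab  b
    6  cddfadabbed$afe  e
    7  d$afecddfadabbe  e
    8  dabbed$afecddfa  a
    9  ddfadabbed$afec  c
   10  dfadabbed$afecd  d
   11  ecddfadabbed$af  f
   12  ed$afecddfadabb  b
   13  fadabbed$afecdd  d
   14  fecddfadabbed$a  a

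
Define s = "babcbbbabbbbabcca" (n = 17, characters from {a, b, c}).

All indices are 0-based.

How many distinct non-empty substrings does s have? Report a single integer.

rank | idx | suffix
   0 |  16 | a
   1 |   7 | abbbbabcca
   2 |   1 | abcbbbabbbbabcca
   3 |  12 | abcca
   4 |   6 | babbbbabcca
   5 |   0 | babcbbbabbbbabcca
   6 |  11 | babcca
   7 |   5 | bbabbbbabcca
   8 |  10 | bbabcca
   9 |   4 | bbbabbbbabcca
  10 |   9 | bbbabcca
  11 |   8 | bbbbabcca
  12 |   2 | bcbbbabbbbabcca
  13 |  13 | bcca
  14 |  15 | ca
  15 |   3 | cbbbabbbbabcca
  16 |  14 | cca

SA = [16, 7, 1, 12, 6, 0, 11, 5, 10, 4, 9, 8, 2, 13, 15, 3, 14]
rank  pair      lcp
   1  s[16:],s[7:]  1  'a'
   2  s[7:],s[1:]  2  'ab'
   3  s[1:],s[12:]  3  'abc'
   4  s[12:],s[6:]  0  ''
   5  s[6:],s[0:]  3  'bab'
   6  s[0:],s[11:]  4  'babc'
   7  s[11:],s[5:]  1  'b'
   8  s[5:],s[10:]  4  'bbab'
   9  s[10:],s[4:]  2  'bb'
  10  s[4:],s[9:]  5  'bbbab'
  11  s[9:],s[8:]  3  'bbb'
  12  s[8:],s[2:]  1  'b'
  13  s[2:],s[13:]  2  'bc'
  14  s[13:],s[15:]  0  ''
  15  s[15:],s[3:]  1  'c'
  16  s[3:],s[14:]  1  'c'

n(n+1)/2 = 17·18/2 = 153
Σ LCP = 0 + 1 + 2 + 3 + 0 + 3 + 4 + 1 + 4 + 2 + 5 + 3 + 1 + 2 + 0 + 1 + 1 = 33
distinct = 153 − 33 = 120

120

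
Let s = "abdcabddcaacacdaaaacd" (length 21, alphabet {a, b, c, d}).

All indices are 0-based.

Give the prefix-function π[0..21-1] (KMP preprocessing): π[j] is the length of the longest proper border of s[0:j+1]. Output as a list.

[0, 0, 0, 0, 1, 2, 3, 0, 0, 1, 1, 0, 1, 0, 0, 1, 1, 1, 1, 0, 0]

π[0] = 0
j=1 s[j]='b': π[1]=0 (border '')
j=2 s[j]='d': π[2]=0 (border '')
j=3 s[j]='c': π[3]=0 (border '')
j=4 s[j]='a': π[4]=1 (border 'a')
j=5 s[j]='b': π[5]=2 (border 'ab')
j=6 s[j]='d': π[6]=3 (border 'abd')
j=7 s[j]='d': k: 3→0; π[7]=0 (border '')
j=8 s[j]='c': π[8]=0 (border '')
j=9 s[j]='a': π[9]=1 (border 'a')
j=10 s[j]='a': k: 1→0; π[10]=1 (border 'a')
j=11 s[j]='c': k: 1→0; π[11]=0 (border '')
j=12 s[j]='a': π[12]=1 (border 'a')
j=13 s[j]='c': k: 1→0; π[13]=0 (border '')
j=14 s[j]='d': π[14]=0 (border '')
j=15 s[j]='a': π[15]=1 (border 'a')
j=16 s[j]='a': k: 1→0; π[16]=1 (border 'a')
j=17 s[j]='a': k: 1→0; π[17]=1 (border 'a')
j=18 s[j]='a': k: 1→0; π[18]=1 (border 'a')
j=19 s[j]='c': k: 1→0; π[19]=0 (border '')
j=20 s[j]='d': π[20]=0 (border '')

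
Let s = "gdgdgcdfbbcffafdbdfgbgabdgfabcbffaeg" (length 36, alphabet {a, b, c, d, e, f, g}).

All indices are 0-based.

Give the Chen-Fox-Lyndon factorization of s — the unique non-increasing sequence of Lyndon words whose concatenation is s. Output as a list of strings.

emit factor 1: 'g' (i=0, period=1)
emit factor 2: 'dg' (i=1, period=2)
emit factor 3: 'dg' (i=3, period=2)
emit factor 4: 'cdf' (i=5, period=3)
emit factor 5: 'bbcff' (i=8, period=5)
emit factor 6: 'afdbdfgbg' (i=13, period=9)
emit factor 7: 'abdgf' (i=22, period=5)
emit factor 8: 'abcbffaeg' (i=27, period=9)

["g", "dg", "dg", "cdf", "bbcff", "afdbdfgbg", "abdgf", "abcbffaeg"]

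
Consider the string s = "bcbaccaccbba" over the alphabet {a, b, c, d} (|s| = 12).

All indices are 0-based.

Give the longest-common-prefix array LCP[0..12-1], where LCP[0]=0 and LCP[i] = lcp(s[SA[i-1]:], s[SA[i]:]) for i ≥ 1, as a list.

rank→(start, suffix):
  0 → (11, 'a')
  1 → (3, 'accaccbba')
  2 → (6, 'accbba')
  3 → (10, 'ba')
  4 → (2, 'baccaccbba')
  5 → (9, 'bba')
  6 → (0, 'bcbaccaccbba')
  7 → (5, 'caccbba')
  8 → (1, 'cbaccaccbba')
  9 → (8, 'cbba')
  10 → (4, 'ccaccbba')
  11 → (7, 'ccbba')

SA = [11, 3, 6, 10, 2, 9, 0, 5, 1, 8, 4, 7]
rank  pair      lcp
   1  s[11:],s[3:]  1  'a'
   2  s[3:],s[6:]  3  'acc'
   3  s[6:],s[10:]  0  ''
   4  s[10:],s[2:]  2  'ba'
   5  s[2:],s[9:]  1  'b'
   6  s[9:],s[0:]  1  'b'
   7  s[0:],s[5:]  0  ''
   8  s[5:],s[1:]  1  'c'
   9  s[1:],s[8:]  2  'cb'
  10  s[8:],s[4:]  1  'c'
  11  s[4:],s[7:]  2  'cc'

[0, 1, 3, 0, 2, 1, 1, 0, 1, 2, 1, 2]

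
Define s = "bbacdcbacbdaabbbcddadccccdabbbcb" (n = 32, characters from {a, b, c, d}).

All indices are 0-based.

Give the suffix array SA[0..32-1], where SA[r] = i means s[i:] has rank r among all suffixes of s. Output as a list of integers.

rank | idx | suffix
   0 |  11 | aabbbcddadccccdabbbcb
   1 |  26 | abbbcb
   2 |  12 | abbbcddadccccdabbbcb
   3 |   7 | acbdaabbbcddadccccdabbbcb
   4 |   2 | acdcbacbdaabbbcddadccccdabbbcb
   5 |  19 | adccccdabbbcb
   6 |  31 | b
   7 |   6 | bacbdaabbbcddadccccdabbbcb
   8 |   1 | bacdcbacbdaabbbcddadccccdabbbcb
   9 |   0 | bbacdcbacbdaabbbcddadccccdabbbcb
  10 |  27 | bbbcb
  11 |  13 | bbbcddadccccdabbbcb
  12 |  28 | bbcb
  13 |  14 | bbcddadccccdabbbcb
  14 |  29 | bcb
  15 |  15 | bcddadccccdabbbcb
  16 |   9 | bdaabbbcddadccccdabbbcb
  17 |  30 | cb
  18 |   5 | cbacbdaabbbcddadccccdabbbcb
  19 |   8 | cbdaabbbcddadccccdabbbcb
  20 |  21 | ccccdabbbcb
  21 |  22 | cccdabbbcb
  22 |  23 | ccdabbbcb
  23 |  24 | cdabbbcb
  24 |   3 | cdcbacbdaabbbcddadccccdabbbcb
  25 |  16 | cddadccccdabbbcb
  26 |  10 | daabbbcddadccccdabbbcb
  27 |  25 | dabbbcb
  28 |  18 | dadccccdabbbcb
  29 |   4 | dcbacbdaabbbcddadccccdabbbcb
  30 |  20 | dccccdabbbcb
  31 |  17 | ddadccccdabbbcb

[11, 26, 12, 7, 2, 19, 31, 6, 1, 0, 27, 13, 28, 14, 29, 15, 9, 30, 5, 8, 21, 22, 23, 24, 3, 16, 10, 25, 18, 4, 20, 17]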